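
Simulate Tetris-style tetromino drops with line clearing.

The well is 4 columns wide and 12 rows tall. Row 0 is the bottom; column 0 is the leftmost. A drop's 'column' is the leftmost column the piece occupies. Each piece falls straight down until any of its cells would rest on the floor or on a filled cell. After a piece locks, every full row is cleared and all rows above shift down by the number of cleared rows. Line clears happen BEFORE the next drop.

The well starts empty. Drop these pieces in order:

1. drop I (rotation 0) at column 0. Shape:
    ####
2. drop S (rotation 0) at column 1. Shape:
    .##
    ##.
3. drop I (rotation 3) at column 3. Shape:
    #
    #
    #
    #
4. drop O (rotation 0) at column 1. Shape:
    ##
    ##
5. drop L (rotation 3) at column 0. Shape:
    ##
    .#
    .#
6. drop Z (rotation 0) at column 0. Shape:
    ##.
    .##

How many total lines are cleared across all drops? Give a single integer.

Drop 1: I rot0 at col 0 lands with bottom-row=0; cleared 1 line(s) (total 1); column heights now [0 0 0 0], max=0
Drop 2: S rot0 at col 1 lands with bottom-row=0; cleared 0 line(s) (total 1); column heights now [0 1 2 2], max=2
Drop 3: I rot3 at col 3 lands with bottom-row=2; cleared 0 line(s) (total 1); column heights now [0 1 2 6], max=6
Drop 4: O rot0 at col 1 lands with bottom-row=2; cleared 0 line(s) (total 1); column heights now [0 4 4 6], max=6
Drop 5: L rot3 at col 0 lands with bottom-row=4; cleared 0 line(s) (total 1); column heights now [7 7 4 6], max=7
Drop 6: Z rot0 at col 0 lands with bottom-row=7; cleared 0 line(s) (total 1); column heights now [9 9 8 6], max=9

Answer: 1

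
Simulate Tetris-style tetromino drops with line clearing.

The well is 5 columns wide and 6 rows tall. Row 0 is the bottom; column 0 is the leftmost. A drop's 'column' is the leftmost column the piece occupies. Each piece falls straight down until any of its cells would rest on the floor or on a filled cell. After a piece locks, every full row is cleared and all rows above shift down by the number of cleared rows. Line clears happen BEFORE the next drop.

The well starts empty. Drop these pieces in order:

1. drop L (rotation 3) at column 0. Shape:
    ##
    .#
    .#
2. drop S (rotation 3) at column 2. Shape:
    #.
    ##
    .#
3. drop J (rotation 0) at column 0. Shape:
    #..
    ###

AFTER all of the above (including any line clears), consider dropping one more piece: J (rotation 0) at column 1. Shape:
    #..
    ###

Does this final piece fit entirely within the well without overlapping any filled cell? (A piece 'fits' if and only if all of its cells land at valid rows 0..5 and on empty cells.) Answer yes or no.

Answer: yes

Derivation:
Drop 1: L rot3 at col 0 lands with bottom-row=0; cleared 0 line(s) (total 0); column heights now [3 3 0 0 0], max=3
Drop 2: S rot3 at col 2 lands with bottom-row=0; cleared 0 line(s) (total 0); column heights now [3 3 3 2 0], max=3
Drop 3: J rot0 at col 0 lands with bottom-row=3; cleared 0 line(s) (total 0); column heights now [5 4 4 2 0], max=5
Test piece J rot0 at col 1 (width 3): heights before test = [5 4 4 2 0]; fits = True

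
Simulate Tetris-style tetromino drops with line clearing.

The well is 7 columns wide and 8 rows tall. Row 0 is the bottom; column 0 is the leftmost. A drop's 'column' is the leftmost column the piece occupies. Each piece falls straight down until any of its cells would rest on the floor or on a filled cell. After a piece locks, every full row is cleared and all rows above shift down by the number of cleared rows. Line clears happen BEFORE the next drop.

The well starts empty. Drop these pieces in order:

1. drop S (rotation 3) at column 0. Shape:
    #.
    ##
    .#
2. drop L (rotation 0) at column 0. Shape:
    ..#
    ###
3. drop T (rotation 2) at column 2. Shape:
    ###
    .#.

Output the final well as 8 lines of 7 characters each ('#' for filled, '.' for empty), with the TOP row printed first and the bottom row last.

Answer: .......
.......
..###..
..##...
###....
#......
##.....
.#.....

Derivation:
Drop 1: S rot3 at col 0 lands with bottom-row=0; cleared 0 line(s) (total 0); column heights now [3 2 0 0 0 0 0], max=3
Drop 2: L rot0 at col 0 lands with bottom-row=3; cleared 0 line(s) (total 0); column heights now [4 4 5 0 0 0 0], max=5
Drop 3: T rot2 at col 2 lands with bottom-row=4; cleared 0 line(s) (total 0); column heights now [4 4 6 6 6 0 0], max=6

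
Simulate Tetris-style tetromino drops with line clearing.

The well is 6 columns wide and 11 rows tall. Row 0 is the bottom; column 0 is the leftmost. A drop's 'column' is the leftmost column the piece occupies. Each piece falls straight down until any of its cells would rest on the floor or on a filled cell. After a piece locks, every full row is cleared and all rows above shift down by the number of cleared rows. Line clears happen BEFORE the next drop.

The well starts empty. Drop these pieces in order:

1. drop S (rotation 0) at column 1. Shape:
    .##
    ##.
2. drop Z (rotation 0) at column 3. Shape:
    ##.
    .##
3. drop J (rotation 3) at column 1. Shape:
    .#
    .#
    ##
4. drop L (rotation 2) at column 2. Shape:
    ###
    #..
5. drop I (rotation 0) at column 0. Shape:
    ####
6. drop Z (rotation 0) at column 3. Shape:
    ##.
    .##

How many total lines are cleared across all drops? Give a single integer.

Answer: 1

Derivation:
Drop 1: S rot0 at col 1 lands with bottom-row=0; cleared 0 line(s) (total 0); column heights now [0 1 2 2 0 0], max=2
Drop 2: Z rot0 at col 3 lands with bottom-row=1; cleared 0 line(s) (total 0); column heights now [0 1 2 3 3 2], max=3
Drop 3: J rot3 at col 1 lands with bottom-row=2; cleared 0 line(s) (total 0); column heights now [0 3 5 3 3 2], max=5
Drop 4: L rot2 at col 2 lands with bottom-row=5; cleared 0 line(s) (total 0); column heights now [0 3 7 7 7 2], max=7
Drop 5: I rot0 at col 0 lands with bottom-row=7; cleared 0 line(s) (total 0); column heights now [8 8 8 8 7 2], max=8
Drop 6: Z rot0 at col 3 lands with bottom-row=7; cleared 1 line(s) (total 1); column heights now [0 3 7 8 8 2], max=8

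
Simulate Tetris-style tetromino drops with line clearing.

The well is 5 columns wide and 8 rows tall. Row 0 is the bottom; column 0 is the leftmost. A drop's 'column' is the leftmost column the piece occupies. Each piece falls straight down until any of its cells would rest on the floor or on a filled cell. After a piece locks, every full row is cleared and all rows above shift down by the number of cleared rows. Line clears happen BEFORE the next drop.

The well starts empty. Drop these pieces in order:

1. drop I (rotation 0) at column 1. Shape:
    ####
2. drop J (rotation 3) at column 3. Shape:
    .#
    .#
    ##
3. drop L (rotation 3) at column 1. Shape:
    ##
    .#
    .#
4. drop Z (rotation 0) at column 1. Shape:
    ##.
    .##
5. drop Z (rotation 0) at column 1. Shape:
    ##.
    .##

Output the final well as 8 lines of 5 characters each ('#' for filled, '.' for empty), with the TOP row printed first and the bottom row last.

Drop 1: I rot0 at col 1 lands with bottom-row=0; cleared 0 line(s) (total 0); column heights now [0 1 1 1 1], max=1
Drop 2: J rot3 at col 3 lands with bottom-row=1; cleared 0 line(s) (total 0); column heights now [0 1 1 2 4], max=4
Drop 3: L rot3 at col 1 lands with bottom-row=1; cleared 0 line(s) (total 0); column heights now [0 4 4 2 4], max=4
Drop 4: Z rot0 at col 1 lands with bottom-row=4; cleared 0 line(s) (total 0); column heights now [0 6 6 5 4], max=6
Drop 5: Z rot0 at col 1 lands with bottom-row=6; cleared 0 line(s) (total 0); column heights now [0 8 8 7 4], max=8

Answer: .##..
..##.
.##..
..##.
.##.#
..#.#
..###
.####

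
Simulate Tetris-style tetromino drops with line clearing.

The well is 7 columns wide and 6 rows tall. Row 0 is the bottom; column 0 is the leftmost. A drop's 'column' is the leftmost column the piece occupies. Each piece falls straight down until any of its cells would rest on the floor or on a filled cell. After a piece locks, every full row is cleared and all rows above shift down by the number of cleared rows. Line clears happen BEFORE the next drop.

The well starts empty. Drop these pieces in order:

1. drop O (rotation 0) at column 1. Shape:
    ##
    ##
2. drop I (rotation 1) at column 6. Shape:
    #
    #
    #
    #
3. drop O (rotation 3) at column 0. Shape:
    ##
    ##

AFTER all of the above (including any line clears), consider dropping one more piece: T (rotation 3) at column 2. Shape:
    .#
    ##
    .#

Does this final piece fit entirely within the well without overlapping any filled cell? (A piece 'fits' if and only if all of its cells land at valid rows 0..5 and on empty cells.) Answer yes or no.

Drop 1: O rot0 at col 1 lands with bottom-row=0; cleared 0 line(s) (total 0); column heights now [0 2 2 0 0 0 0], max=2
Drop 2: I rot1 at col 6 lands with bottom-row=0; cleared 0 line(s) (total 0); column heights now [0 2 2 0 0 0 4], max=4
Drop 3: O rot3 at col 0 lands with bottom-row=2; cleared 0 line(s) (total 0); column heights now [4 4 2 0 0 0 4], max=4
Test piece T rot3 at col 2 (width 2): heights before test = [4 4 2 0 0 0 4]; fits = True

Answer: yes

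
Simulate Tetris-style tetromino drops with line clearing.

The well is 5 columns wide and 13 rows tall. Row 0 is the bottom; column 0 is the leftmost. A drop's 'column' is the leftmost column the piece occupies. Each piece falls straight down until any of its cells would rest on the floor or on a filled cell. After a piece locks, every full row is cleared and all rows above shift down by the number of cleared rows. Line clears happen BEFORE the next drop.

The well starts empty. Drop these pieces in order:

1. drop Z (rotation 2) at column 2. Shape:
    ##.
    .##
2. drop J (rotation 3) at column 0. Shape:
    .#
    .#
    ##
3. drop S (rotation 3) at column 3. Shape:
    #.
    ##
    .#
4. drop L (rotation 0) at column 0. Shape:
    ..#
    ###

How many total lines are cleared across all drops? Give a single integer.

Answer: 0

Derivation:
Drop 1: Z rot2 at col 2 lands with bottom-row=0; cleared 0 line(s) (total 0); column heights now [0 0 2 2 1], max=2
Drop 2: J rot3 at col 0 lands with bottom-row=0; cleared 0 line(s) (total 0); column heights now [1 3 2 2 1], max=3
Drop 3: S rot3 at col 3 lands with bottom-row=1; cleared 0 line(s) (total 0); column heights now [1 3 2 4 3], max=4
Drop 4: L rot0 at col 0 lands with bottom-row=3; cleared 0 line(s) (total 0); column heights now [4 4 5 4 3], max=5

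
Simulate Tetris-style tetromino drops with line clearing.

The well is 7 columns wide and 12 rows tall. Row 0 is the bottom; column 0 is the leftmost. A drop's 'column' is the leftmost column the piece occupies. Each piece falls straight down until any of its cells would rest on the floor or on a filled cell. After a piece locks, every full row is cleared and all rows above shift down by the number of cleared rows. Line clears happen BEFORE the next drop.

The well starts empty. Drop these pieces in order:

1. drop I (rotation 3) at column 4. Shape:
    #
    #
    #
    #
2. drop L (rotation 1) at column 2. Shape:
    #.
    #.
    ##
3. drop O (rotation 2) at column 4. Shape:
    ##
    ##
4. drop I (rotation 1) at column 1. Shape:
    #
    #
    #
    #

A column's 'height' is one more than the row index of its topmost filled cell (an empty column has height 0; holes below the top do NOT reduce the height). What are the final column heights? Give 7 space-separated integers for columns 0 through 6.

Answer: 0 4 3 1 6 6 0

Derivation:
Drop 1: I rot3 at col 4 lands with bottom-row=0; cleared 0 line(s) (total 0); column heights now [0 0 0 0 4 0 0], max=4
Drop 2: L rot1 at col 2 lands with bottom-row=0; cleared 0 line(s) (total 0); column heights now [0 0 3 1 4 0 0], max=4
Drop 3: O rot2 at col 4 lands with bottom-row=4; cleared 0 line(s) (total 0); column heights now [0 0 3 1 6 6 0], max=6
Drop 4: I rot1 at col 1 lands with bottom-row=0; cleared 0 line(s) (total 0); column heights now [0 4 3 1 6 6 0], max=6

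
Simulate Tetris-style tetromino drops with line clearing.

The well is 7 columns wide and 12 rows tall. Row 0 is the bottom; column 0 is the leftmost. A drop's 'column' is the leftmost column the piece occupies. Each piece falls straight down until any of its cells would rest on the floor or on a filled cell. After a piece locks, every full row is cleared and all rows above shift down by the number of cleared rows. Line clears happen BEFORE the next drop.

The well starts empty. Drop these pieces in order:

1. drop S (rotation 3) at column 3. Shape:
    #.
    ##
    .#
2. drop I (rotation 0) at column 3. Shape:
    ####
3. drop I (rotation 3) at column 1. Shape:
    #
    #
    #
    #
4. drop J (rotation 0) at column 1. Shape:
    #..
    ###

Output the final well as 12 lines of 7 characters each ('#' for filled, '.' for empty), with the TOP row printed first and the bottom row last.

Drop 1: S rot3 at col 3 lands with bottom-row=0; cleared 0 line(s) (total 0); column heights now [0 0 0 3 2 0 0], max=3
Drop 2: I rot0 at col 3 lands with bottom-row=3; cleared 0 line(s) (total 0); column heights now [0 0 0 4 4 4 4], max=4
Drop 3: I rot3 at col 1 lands with bottom-row=0; cleared 0 line(s) (total 0); column heights now [0 4 0 4 4 4 4], max=4
Drop 4: J rot0 at col 1 lands with bottom-row=4; cleared 0 line(s) (total 0); column heights now [0 6 5 5 4 4 4], max=6

Answer: .......
.......
.......
.......
.......
.......
.#.....
.###...
.#.####
.#.#...
.#.##..
.#..#..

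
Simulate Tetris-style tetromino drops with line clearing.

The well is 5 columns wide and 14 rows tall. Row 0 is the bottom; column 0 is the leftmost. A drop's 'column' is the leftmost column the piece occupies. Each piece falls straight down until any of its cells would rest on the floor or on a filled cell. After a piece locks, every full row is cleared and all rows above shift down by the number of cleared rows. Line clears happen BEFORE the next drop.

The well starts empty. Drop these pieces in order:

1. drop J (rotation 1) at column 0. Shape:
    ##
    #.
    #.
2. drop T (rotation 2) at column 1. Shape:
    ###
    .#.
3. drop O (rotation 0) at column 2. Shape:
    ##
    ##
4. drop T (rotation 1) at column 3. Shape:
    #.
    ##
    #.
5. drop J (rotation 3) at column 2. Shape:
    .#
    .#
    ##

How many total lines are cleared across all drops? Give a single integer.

Answer: 0

Derivation:
Drop 1: J rot1 at col 0 lands with bottom-row=0; cleared 0 line(s) (total 0); column heights now [3 3 0 0 0], max=3
Drop 2: T rot2 at col 1 lands with bottom-row=2; cleared 0 line(s) (total 0); column heights now [3 4 4 4 0], max=4
Drop 3: O rot0 at col 2 lands with bottom-row=4; cleared 0 line(s) (total 0); column heights now [3 4 6 6 0], max=6
Drop 4: T rot1 at col 3 lands with bottom-row=6; cleared 0 line(s) (total 0); column heights now [3 4 6 9 8], max=9
Drop 5: J rot3 at col 2 lands with bottom-row=9; cleared 0 line(s) (total 0); column heights now [3 4 10 12 8], max=12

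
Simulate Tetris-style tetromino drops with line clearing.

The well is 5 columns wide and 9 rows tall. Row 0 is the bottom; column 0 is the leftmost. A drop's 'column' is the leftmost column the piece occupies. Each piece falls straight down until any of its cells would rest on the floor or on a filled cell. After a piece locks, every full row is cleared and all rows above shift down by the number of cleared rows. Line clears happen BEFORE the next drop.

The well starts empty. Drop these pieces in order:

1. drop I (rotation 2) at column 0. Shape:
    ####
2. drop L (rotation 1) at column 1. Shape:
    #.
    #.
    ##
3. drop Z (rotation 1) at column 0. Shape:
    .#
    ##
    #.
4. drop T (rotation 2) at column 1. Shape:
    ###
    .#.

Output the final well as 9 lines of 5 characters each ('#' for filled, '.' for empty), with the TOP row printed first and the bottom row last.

Answer: .....
.....
.###.
.##..
##...
##...
.#...
.##..
####.

Derivation:
Drop 1: I rot2 at col 0 lands with bottom-row=0; cleared 0 line(s) (total 0); column heights now [1 1 1 1 0], max=1
Drop 2: L rot1 at col 1 lands with bottom-row=1; cleared 0 line(s) (total 0); column heights now [1 4 2 1 0], max=4
Drop 3: Z rot1 at col 0 lands with bottom-row=3; cleared 0 line(s) (total 0); column heights now [5 6 2 1 0], max=6
Drop 4: T rot2 at col 1 lands with bottom-row=5; cleared 0 line(s) (total 0); column heights now [5 7 7 7 0], max=7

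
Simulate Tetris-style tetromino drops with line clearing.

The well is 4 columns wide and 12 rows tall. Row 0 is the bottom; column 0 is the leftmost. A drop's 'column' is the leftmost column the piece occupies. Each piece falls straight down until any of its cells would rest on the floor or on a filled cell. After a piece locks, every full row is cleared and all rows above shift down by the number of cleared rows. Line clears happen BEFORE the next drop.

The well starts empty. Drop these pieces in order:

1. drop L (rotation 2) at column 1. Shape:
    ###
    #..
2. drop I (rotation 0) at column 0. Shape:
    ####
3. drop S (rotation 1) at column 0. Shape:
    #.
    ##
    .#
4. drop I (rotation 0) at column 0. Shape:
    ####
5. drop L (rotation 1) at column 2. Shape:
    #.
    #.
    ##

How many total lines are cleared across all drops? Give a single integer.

Drop 1: L rot2 at col 1 lands with bottom-row=0; cleared 0 line(s) (total 0); column heights now [0 2 2 2], max=2
Drop 2: I rot0 at col 0 lands with bottom-row=2; cleared 1 line(s) (total 1); column heights now [0 2 2 2], max=2
Drop 3: S rot1 at col 0 lands with bottom-row=2; cleared 0 line(s) (total 1); column heights now [5 4 2 2], max=5
Drop 4: I rot0 at col 0 lands with bottom-row=5; cleared 1 line(s) (total 2); column heights now [5 4 2 2], max=5
Drop 5: L rot1 at col 2 lands with bottom-row=2; cleared 0 line(s) (total 2); column heights now [5 4 5 3], max=5

Answer: 2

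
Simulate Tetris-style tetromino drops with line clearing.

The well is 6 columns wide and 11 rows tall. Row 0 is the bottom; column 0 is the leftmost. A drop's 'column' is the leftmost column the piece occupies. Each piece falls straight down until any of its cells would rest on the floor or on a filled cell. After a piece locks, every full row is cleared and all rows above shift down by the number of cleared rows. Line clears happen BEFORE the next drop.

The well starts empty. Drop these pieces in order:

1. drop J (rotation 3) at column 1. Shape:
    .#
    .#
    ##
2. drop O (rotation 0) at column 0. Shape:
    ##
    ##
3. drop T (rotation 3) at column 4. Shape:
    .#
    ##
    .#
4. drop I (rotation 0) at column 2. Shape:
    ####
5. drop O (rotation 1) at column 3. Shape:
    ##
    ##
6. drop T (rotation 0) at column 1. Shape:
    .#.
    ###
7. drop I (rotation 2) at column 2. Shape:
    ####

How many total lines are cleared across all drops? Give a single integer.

Answer: 0

Derivation:
Drop 1: J rot3 at col 1 lands with bottom-row=0; cleared 0 line(s) (total 0); column heights now [0 1 3 0 0 0], max=3
Drop 2: O rot0 at col 0 lands with bottom-row=1; cleared 0 line(s) (total 0); column heights now [3 3 3 0 0 0], max=3
Drop 3: T rot3 at col 4 lands with bottom-row=0; cleared 0 line(s) (total 0); column heights now [3 3 3 0 2 3], max=3
Drop 4: I rot0 at col 2 lands with bottom-row=3; cleared 0 line(s) (total 0); column heights now [3 3 4 4 4 4], max=4
Drop 5: O rot1 at col 3 lands with bottom-row=4; cleared 0 line(s) (total 0); column heights now [3 3 4 6 6 4], max=6
Drop 6: T rot0 at col 1 lands with bottom-row=6; cleared 0 line(s) (total 0); column heights now [3 7 8 7 6 4], max=8
Drop 7: I rot2 at col 2 lands with bottom-row=8; cleared 0 line(s) (total 0); column heights now [3 7 9 9 9 9], max=9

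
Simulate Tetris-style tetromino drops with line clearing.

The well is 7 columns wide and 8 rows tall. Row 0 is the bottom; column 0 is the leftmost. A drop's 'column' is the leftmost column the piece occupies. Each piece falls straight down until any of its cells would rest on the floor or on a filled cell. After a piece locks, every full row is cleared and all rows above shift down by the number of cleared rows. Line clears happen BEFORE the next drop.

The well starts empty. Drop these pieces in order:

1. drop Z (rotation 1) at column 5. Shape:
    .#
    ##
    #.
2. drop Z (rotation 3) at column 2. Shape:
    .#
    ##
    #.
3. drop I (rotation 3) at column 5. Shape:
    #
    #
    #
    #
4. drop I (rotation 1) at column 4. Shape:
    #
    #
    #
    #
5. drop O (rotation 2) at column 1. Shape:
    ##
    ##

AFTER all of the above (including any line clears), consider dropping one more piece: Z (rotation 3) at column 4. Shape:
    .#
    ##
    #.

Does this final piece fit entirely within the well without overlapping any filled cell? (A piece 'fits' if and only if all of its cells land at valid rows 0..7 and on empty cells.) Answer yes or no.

Answer: yes

Derivation:
Drop 1: Z rot1 at col 5 lands with bottom-row=0; cleared 0 line(s) (total 0); column heights now [0 0 0 0 0 2 3], max=3
Drop 2: Z rot3 at col 2 lands with bottom-row=0; cleared 0 line(s) (total 0); column heights now [0 0 2 3 0 2 3], max=3
Drop 3: I rot3 at col 5 lands with bottom-row=2; cleared 0 line(s) (total 0); column heights now [0 0 2 3 0 6 3], max=6
Drop 4: I rot1 at col 4 lands with bottom-row=0; cleared 0 line(s) (total 0); column heights now [0 0 2 3 4 6 3], max=6
Drop 5: O rot2 at col 1 lands with bottom-row=2; cleared 0 line(s) (total 0); column heights now [0 4 4 3 4 6 3], max=6
Test piece Z rot3 at col 4 (width 2): heights before test = [0 4 4 3 4 6 3]; fits = True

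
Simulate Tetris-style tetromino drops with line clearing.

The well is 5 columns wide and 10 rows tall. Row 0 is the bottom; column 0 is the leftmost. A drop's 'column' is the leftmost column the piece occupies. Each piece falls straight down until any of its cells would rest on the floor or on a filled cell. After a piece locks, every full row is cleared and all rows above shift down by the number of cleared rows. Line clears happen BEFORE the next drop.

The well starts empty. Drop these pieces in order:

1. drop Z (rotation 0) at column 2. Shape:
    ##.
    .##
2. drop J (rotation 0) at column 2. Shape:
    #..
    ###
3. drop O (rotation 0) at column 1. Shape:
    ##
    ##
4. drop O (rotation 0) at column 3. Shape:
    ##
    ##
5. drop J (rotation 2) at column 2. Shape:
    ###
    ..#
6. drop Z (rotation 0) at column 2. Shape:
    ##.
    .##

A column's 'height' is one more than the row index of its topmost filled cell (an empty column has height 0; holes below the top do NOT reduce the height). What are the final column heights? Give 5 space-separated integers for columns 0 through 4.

Drop 1: Z rot0 at col 2 lands with bottom-row=0; cleared 0 line(s) (total 0); column heights now [0 0 2 2 1], max=2
Drop 2: J rot0 at col 2 lands with bottom-row=2; cleared 0 line(s) (total 0); column heights now [0 0 4 3 3], max=4
Drop 3: O rot0 at col 1 lands with bottom-row=4; cleared 0 line(s) (total 0); column heights now [0 6 6 3 3], max=6
Drop 4: O rot0 at col 3 lands with bottom-row=3; cleared 0 line(s) (total 0); column heights now [0 6 6 5 5], max=6
Drop 5: J rot2 at col 2 lands with bottom-row=5; cleared 0 line(s) (total 0); column heights now [0 6 7 7 7], max=7
Drop 6: Z rot0 at col 2 lands with bottom-row=7; cleared 0 line(s) (total 0); column heights now [0 6 9 9 8], max=9

Answer: 0 6 9 9 8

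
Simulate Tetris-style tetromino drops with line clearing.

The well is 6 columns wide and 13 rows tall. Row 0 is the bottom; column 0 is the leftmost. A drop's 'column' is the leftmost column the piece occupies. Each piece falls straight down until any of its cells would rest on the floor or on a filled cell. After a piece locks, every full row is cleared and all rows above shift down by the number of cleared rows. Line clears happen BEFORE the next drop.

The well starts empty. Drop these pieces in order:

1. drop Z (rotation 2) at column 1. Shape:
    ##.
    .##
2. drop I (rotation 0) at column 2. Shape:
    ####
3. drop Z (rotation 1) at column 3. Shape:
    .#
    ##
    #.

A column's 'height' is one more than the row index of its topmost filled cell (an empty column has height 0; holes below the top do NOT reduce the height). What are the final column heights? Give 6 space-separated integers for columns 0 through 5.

Answer: 0 2 3 5 6 3

Derivation:
Drop 1: Z rot2 at col 1 lands with bottom-row=0; cleared 0 line(s) (total 0); column heights now [0 2 2 1 0 0], max=2
Drop 2: I rot0 at col 2 lands with bottom-row=2; cleared 0 line(s) (total 0); column heights now [0 2 3 3 3 3], max=3
Drop 3: Z rot1 at col 3 lands with bottom-row=3; cleared 0 line(s) (total 0); column heights now [0 2 3 5 6 3], max=6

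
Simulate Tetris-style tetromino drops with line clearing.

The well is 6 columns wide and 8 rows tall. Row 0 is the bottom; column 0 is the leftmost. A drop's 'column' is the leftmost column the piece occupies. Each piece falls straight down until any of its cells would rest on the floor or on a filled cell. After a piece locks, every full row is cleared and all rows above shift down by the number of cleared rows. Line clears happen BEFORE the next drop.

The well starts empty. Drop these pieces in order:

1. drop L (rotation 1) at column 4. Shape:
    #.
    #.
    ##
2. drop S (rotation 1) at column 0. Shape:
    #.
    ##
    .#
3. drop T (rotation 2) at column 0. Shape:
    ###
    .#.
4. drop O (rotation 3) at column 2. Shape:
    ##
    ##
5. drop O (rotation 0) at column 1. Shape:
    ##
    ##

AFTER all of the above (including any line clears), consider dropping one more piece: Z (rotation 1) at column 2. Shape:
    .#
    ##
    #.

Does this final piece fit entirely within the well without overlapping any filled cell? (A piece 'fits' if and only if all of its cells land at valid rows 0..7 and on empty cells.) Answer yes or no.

Drop 1: L rot1 at col 4 lands with bottom-row=0; cleared 0 line(s) (total 0); column heights now [0 0 0 0 3 1], max=3
Drop 2: S rot1 at col 0 lands with bottom-row=0; cleared 0 line(s) (total 0); column heights now [3 2 0 0 3 1], max=3
Drop 3: T rot2 at col 0 lands with bottom-row=2; cleared 0 line(s) (total 0); column heights now [4 4 4 0 3 1], max=4
Drop 4: O rot3 at col 2 lands with bottom-row=4; cleared 0 line(s) (total 0); column heights now [4 4 6 6 3 1], max=6
Drop 5: O rot0 at col 1 lands with bottom-row=6; cleared 0 line(s) (total 0); column heights now [4 8 8 6 3 1], max=8
Test piece Z rot1 at col 2 (width 2): heights before test = [4 8 8 6 3 1]; fits = False

Answer: no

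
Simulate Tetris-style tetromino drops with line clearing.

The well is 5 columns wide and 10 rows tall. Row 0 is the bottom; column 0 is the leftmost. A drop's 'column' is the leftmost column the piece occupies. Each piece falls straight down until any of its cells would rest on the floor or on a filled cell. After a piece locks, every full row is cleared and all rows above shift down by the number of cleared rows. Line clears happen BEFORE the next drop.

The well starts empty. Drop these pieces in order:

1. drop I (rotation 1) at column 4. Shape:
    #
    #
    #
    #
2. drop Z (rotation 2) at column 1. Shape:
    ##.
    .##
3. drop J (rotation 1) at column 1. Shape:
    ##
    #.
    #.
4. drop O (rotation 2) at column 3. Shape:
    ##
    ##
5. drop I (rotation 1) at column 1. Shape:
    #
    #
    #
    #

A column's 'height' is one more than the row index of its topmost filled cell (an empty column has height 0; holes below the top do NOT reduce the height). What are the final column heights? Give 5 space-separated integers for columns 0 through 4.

Answer: 0 9 5 6 6

Derivation:
Drop 1: I rot1 at col 4 lands with bottom-row=0; cleared 0 line(s) (total 0); column heights now [0 0 0 0 4], max=4
Drop 2: Z rot2 at col 1 lands with bottom-row=0; cleared 0 line(s) (total 0); column heights now [0 2 2 1 4], max=4
Drop 3: J rot1 at col 1 lands with bottom-row=2; cleared 0 line(s) (total 0); column heights now [0 5 5 1 4], max=5
Drop 4: O rot2 at col 3 lands with bottom-row=4; cleared 0 line(s) (total 0); column heights now [0 5 5 6 6], max=6
Drop 5: I rot1 at col 1 lands with bottom-row=5; cleared 0 line(s) (total 0); column heights now [0 9 5 6 6], max=9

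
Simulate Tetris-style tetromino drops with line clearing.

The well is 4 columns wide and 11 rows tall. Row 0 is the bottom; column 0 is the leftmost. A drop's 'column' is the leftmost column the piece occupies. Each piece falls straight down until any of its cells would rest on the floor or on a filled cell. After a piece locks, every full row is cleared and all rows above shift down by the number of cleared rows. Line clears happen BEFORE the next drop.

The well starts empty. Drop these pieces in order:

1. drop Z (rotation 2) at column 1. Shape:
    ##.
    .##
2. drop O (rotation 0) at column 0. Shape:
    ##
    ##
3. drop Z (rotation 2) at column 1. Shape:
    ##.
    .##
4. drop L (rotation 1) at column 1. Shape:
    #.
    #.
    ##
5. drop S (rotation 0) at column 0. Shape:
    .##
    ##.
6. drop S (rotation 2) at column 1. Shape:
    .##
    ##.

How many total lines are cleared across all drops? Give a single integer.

Answer: 1

Derivation:
Drop 1: Z rot2 at col 1 lands with bottom-row=0; cleared 0 line(s) (total 0); column heights now [0 2 2 1], max=2
Drop 2: O rot0 at col 0 lands with bottom-row=2; cleared 0 line(s) (total 0); column heights now [4 4 2 1], max=4
Drop 3: Z rot2 at col 1 lands with bottom-row=3; cleared 1 line(s) (total 1); column heights now [3 4 4 1], max=4
Drop 4: L rot1 at col 1 lands with bottom-row=4; cleared 0 line(s) (total 1); column heights now [3 7 5 1], max=7
Drop 5: S rot0 at col 0 lands with bottom-row=7; cleared 0 line(s) (total 1); column heights now [8 9 9 1], max=9
Drop 6: S rot2 at col 1 lands with bottom-row=9; cleared 0 line(s) (total 1); column heights now [8 10 11 11], max=11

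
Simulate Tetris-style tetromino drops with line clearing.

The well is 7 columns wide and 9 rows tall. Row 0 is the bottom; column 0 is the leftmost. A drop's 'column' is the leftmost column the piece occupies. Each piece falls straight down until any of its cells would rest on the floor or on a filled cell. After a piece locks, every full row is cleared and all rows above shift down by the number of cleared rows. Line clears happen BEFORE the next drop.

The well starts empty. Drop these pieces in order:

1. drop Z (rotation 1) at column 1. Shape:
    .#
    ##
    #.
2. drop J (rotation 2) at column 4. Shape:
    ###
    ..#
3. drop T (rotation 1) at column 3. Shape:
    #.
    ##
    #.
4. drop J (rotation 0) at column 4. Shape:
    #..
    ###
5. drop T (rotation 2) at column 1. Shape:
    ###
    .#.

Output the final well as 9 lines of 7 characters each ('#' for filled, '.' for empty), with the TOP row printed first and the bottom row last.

Drop 1: Z rot1 at col 1 lands with bottom-row=0; cleared 0 line(s) (total 0); column heights now [0 2 3 0 0 0 0], max=3
Drop 2: J rot2 at col 4 lands with bottom-row=0; cleared 0 line(s) (total 0); column heights now [0 2 3 0 2 2 2], max=3
Drop 3: T rot1 at col 3 lands with bottom-row=1; cleared 0 line(s) (total 0); column heights now [0 2 3 4 3 2 2], max=4
Drop 4: J rot0 at col 4 lands with bottom-row=3; cleared 0 line(s) (total 0); column heights now [0 2 3 4 5 4 4], max=5
Drop 5: T rot2 at col 1 lands with bottom-row=3; cleared 0 line(s) (total 0); column heights now [0 5 5 5 5 4 4], max=5

Answer: .......
.......
.......
.......
.####..
..#####
..###..
.######
.#....#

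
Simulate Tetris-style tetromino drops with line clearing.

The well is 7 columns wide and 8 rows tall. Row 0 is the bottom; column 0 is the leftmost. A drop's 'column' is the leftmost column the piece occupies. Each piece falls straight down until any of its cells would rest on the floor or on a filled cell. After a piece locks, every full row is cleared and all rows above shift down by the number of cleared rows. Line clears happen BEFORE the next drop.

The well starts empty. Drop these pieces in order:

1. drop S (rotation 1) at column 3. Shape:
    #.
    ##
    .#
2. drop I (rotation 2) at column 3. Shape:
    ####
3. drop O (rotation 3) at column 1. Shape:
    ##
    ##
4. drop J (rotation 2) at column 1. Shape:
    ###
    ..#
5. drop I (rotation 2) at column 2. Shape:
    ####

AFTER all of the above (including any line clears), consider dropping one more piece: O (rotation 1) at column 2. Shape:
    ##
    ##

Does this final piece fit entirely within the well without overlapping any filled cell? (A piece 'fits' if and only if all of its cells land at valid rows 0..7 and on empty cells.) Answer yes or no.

Drop 1: S rot1 at col 3 lands with bottom-row=0; cleared 0 line(s) (total 0); column heights now [0 0 0 3 2 0 0], max=3
Drop 2: I rot2 at col 3 lands with bottom-row=3; cleared 0 line(s) (total 0); column heights now [0 0 0 4 4 4 4], max=4
Drop 3: O rot3 at col 1 lands with bottom-row=0; cleared 0 line(s) (total 0); column heights now [0 2 2 4 4 4 4], max=4
Drop 4: J rot2 at col 1 lands with bottom-row=4; cleared 0 line(s) (total 0); column heights now [0 6 6 6 4 4 4], max=6
Drop 5: I rot2 at col 2 lands with bottom-row=6; cleared 0 line(s) (total 0); column heights now [0 6 7 7 7 7 4], max=7
Test piece O rot1 at col 2 (width 2): heights before test = [0 6 7 7 7 7 4]; fits = False

Answer: no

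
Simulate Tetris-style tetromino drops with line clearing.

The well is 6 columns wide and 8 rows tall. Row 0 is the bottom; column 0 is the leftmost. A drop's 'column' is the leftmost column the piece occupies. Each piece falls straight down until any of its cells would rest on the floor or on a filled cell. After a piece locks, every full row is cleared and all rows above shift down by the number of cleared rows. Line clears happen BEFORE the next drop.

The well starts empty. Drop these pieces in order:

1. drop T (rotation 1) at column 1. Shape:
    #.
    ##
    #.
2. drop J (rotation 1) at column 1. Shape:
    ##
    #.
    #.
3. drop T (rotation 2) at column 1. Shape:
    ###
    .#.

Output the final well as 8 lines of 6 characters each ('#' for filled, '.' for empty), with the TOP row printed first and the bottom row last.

Drop 1: T rot1 at col 1 lands with bottom-row=0; cleared 0 line(s) (total 0); column heights now [0 3 2 0 0 0], max=3
Drop 2: J rot1 at col 1 lands with bottom-row=3; cleared 0 line(s) (total 0); column heights now [0 6 6 0 0 0], max=6
Drop 3: T rot2 at col 1 lands with bottom-row=6; cleared 0 line(s) (total 0); column heights now [0 8 8 8 0 0], max=8

Answer: .###..
..#...
.##...
.#....
.#....
.#....
.##...
.#....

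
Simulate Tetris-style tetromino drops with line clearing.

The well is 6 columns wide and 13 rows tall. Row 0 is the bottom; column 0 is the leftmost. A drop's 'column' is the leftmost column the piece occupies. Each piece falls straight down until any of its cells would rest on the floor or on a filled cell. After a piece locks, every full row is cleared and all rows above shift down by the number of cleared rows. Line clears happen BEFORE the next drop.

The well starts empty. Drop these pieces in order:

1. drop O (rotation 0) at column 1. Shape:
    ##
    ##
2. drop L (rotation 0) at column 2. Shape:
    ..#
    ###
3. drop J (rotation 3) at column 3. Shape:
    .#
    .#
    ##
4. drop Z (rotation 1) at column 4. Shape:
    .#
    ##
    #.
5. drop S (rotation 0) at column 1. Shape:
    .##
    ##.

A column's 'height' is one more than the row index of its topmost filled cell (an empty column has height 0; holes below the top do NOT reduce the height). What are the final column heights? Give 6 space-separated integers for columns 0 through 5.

Drop 1: O rot0 at col 1 lands with bottom-row=0; cleared 0 line(s) (total 0); column heights now [0 2 2 0 0 0], max=2
Drop 2: L rot0 at col 2 lands with bottom-row=2; cleared 0 line(s) (total 0); column heights now [0 2 3 3 4 0], max=4
Drop 3: J rot3 at col 3 lands with bottom-row=4; cleared 0 line(s) (total 0); column heights now [0 2 3 5 7 0], max=7
Drop 4: Z rot1 at col 4 lands with bottom-row=7; cleared 0 line(s) (total 0); column heights now [0 2 3 5 9 10], max=10
Drop 5: S rot0 at col 1 lands with bottom-row=4; cleared 0 line(s) (total 0); column heights now [0 5 6 6 9 10], max=10

Answer: 0 5 6 6 9 10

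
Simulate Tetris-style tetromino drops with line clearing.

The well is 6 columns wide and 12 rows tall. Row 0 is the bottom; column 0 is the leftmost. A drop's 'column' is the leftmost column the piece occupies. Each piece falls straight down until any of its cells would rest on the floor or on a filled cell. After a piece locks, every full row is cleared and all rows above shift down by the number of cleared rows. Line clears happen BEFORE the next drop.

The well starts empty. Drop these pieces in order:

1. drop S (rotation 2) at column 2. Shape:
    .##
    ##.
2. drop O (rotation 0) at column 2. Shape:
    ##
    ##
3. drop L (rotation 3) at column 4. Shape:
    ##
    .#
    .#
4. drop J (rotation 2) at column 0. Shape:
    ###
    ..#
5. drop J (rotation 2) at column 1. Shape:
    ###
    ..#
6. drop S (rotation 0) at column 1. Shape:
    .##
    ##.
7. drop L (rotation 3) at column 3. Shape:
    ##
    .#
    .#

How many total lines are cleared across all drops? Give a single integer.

Answer: 0

Derivation:
Drop 1: S rot2 at col 2 lands with bottom-row=0; cleared 0 line(s) (total 0); column heights now [0 0 1 2 2 0], max=2
Drop 2: O rot0 at col 2 lands with bottom-row=2; cleared 0 line(s) (total 0); column heights now [0 0 4 4 2 0], max=4
Drop 3: L rot3 at col 4 lands with bottom-row=0; cleared 0 line(s) (total 0); column heights now [0 0 4 4 3 3], max=4
Drop 4: J rot2 at col 0 lands with bottom-row=4; cleared 0 line(s) (total 0); column heights now [6 6 6 4 3 3], max=6
Drop 5: J rot2 at col 1 lands with bottom-row=5; cleared 0 line(s) (total 0); column heights now [6 7 7 7 3 3], max=7
Drop 6: S rot0 at col 1 lands with bottom-row=7; cleared 0 line(s) (total 0); column heights now [6 8 9 9 3 3], max=9
Drop 7: L rot3 at col 3 lands with bottom-row=7; cleared 0 line(s) (total 0); column heights now [6 8 9 10 10 3], max=10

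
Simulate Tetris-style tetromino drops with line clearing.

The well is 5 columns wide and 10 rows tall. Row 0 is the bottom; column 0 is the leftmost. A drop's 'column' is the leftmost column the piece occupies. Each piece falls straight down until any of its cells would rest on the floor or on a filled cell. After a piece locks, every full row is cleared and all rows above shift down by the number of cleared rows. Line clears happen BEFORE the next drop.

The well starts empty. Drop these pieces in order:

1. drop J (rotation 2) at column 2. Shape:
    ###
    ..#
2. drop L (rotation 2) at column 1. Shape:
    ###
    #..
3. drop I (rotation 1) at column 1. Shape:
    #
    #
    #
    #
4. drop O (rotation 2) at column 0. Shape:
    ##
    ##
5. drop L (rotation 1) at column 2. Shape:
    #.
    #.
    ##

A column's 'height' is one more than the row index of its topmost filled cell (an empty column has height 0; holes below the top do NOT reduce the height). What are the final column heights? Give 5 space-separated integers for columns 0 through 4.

Answer: 9 9 6 4 2

Derivation:
Drop 1: J rot2 at col 2 lands with bottom-row=0; cleared 0 line(s) (total 0); column heights now [0 0 2 2 2], max=2
Drop 2: L rot2 at col 1 lands with bottom-row=1; cleared 0 line(s) (total 0); column heights now [0 3 3 3 2], max=3
Drop 3: I rot1 at col 1 lands with bottom-row=3; cleared 0 line(s) (total 0); column heights now [0 7 3 3 2], max=7
Drop 4: O rot2 at col 0 lands with bottom-row=7; cleared 0 line(s) (total 0); column heights now [9 9 3 3 2], max=9
Drop 5: L rot1 at col 2 lands with bottom-row=3; cleared 0 line(s) (total 0); column heights now [9 9 6 4 2], max=9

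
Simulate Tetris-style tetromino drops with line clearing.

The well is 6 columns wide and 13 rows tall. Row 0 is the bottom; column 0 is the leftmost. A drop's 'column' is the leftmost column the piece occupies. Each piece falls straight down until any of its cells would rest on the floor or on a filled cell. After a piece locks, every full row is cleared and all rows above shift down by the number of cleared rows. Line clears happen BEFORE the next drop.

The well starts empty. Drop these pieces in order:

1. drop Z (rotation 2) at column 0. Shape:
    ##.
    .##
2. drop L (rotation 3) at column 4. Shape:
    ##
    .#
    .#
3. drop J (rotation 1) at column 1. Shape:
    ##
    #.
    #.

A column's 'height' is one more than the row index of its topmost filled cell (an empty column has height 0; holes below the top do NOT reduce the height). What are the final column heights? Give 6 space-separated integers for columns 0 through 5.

Answer: 2 5 5 0 3 3

Derivation:
Drop 1: Z rot2 at col 0 lands with bottom-row=0; cleared 0 line(s) (total 0); column heights now [2 2 1 0 0 0], max=2
Drop 2: L rot3 at col 4 lands with bottom-row=0; cleared 0 line(s) (total 0); column heights now [2 2 1 0 3 3], max=3
Drop 3: J rot1 at col 1 lands with bottom-row=2; cleared 0 line(s) (total 0); column heights now [2 5 5 0 3 3], max=5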